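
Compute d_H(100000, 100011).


XOR: 000011
Count of 1s: 2

2


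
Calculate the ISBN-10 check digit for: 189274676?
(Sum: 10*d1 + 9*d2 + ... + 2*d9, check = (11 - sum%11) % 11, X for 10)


Weighted sum: 287
287 mod 11 = 1

Check digit: X


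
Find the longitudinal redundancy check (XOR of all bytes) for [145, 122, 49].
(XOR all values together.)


XOR chain: 145 ^ 122 ^ 49 = 218

218


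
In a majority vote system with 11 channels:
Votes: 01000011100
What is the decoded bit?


Ones: 4 out of 11
Threshold: 6

0 (4/11 voted 1)


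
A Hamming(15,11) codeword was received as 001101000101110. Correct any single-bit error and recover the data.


Syndrome = 4: error at position 4

Data: 10100101110 (corrected bit 4)


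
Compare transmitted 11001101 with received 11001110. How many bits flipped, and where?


XOR: 00000011

2 error(s) at position(s): 6, 7


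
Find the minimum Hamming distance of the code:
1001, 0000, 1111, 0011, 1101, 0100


Comparing all pairs, minimum distance: 1
Can detect 0 errors, correct 0 errors

1


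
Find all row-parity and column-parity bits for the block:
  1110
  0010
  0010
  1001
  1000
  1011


Row parities: 111011
Column parities: 0100

Row P: 111011, Col P: 0100, Corner: 1


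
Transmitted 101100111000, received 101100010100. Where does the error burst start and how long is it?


XOR: 000000101100

Burst at position 6, length 4


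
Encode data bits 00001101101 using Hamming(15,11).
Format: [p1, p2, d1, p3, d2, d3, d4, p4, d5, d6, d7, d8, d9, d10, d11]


Parity bits: p1=1, p2=0, p3=1, p4=1

100100011101101


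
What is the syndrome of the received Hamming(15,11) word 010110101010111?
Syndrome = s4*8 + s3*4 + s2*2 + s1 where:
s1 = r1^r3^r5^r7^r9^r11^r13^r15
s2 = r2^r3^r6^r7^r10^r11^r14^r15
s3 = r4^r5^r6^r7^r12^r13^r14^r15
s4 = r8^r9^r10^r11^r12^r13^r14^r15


s1=0, s2=1, s3=0, s4=1

Syndrome = 10 (error at position 10)


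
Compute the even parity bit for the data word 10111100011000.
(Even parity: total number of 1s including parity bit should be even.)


Number of 1s in data: 7
Parity bit: 1

1


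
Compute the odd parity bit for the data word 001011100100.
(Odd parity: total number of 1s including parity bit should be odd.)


Number of 1s in data: 5
Parity bit: 0

0


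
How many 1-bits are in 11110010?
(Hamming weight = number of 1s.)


Counting 1s in 11110010

5


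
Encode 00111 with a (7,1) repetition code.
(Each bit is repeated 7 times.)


Each bit -> 7 copies

00000000000000111111111111111111111


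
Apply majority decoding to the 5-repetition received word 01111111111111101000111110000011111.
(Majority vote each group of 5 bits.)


Groups: 01111, 11111, 11111, 01000, 11111, 00000, 11111
Majority votes: 1110101

1110101


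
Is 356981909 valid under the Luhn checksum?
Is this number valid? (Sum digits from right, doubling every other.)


Luhn sum = 47
47 mod 10 = 7

Invalid (Luhn sum mod 10 = 7)


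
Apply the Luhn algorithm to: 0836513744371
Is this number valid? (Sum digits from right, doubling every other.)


Luhn sum = 49
49 mod 10 = 9

Invalid (Luhn sum mod 10 = 9)


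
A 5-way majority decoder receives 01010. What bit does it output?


Ones: 2 out of 5
Threshold: 3

0 (2/5 voted 1)


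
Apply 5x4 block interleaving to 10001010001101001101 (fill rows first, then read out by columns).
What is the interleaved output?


Matrix:
  1000
  1010
  0011
  0100
  1101
Read columns: 11001000110110000101

11001000110110000101


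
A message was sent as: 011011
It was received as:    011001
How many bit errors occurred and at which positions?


XOR: 000010

1 error(s) at position(s): 4


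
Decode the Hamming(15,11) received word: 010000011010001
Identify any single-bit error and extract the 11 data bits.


Syndrome = 7: error at position 7

Data: 00011010001 (corrected bit 7)


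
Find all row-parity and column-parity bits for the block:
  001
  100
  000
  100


Row parities: 1101
Column parities: 001

Row P: 1101, Col P: 001, Corner: 1


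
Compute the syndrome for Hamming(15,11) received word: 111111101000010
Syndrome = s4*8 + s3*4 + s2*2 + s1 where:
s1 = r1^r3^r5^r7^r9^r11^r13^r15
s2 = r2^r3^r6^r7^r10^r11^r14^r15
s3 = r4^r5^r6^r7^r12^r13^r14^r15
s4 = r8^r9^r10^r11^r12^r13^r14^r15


s1=1, s2=1, s3=1, s4=0

Syndrome = 7 (error at position 7)


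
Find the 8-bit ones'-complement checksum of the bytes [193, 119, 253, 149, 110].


Sum = 824 mod 256 = 56
Complement = 199

199


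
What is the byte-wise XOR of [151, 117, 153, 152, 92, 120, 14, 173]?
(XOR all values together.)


XOR chain: 151 ^ 117 ^ 153 ^ 152 ^ 92 ^ 120 ^ 14 ^ 173 = 100

100


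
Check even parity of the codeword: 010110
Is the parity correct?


Number of 1s: 3

No, parity error (3 ones)


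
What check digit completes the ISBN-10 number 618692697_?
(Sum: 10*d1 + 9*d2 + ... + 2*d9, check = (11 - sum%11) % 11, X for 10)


Weighted sum: 304
304 mod 11 = 7

Check digit: 4


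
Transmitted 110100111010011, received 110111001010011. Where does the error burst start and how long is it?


XOR: 000011110000000

Burst at position 4, length 4


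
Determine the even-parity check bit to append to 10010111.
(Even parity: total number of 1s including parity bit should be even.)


Number of 1s in data: 5
Parity bit: 1

1


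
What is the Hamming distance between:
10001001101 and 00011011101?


XOR: 10010010000
Count of 1s: 3

3


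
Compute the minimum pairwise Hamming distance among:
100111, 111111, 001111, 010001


Comparing all pairs, minimum distance: 2
Can detect 1 errors, correct 0 errors

2


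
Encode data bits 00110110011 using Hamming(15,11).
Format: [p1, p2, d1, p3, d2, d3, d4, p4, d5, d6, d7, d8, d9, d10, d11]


Parity bits: p1=1, p2=0, p3=0, p4=0

100001100110011


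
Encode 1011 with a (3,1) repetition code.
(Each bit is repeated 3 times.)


Each bit -> 3 copies

111000111111


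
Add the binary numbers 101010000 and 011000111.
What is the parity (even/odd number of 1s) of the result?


101010000 = 336
011000111 = 199
Sum = 535 = 1000010111
1s count = 5

odd parity (5 ones in 1000010111)


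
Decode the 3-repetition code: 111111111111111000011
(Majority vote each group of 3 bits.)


Groups: 111, 111, 111, 111, 111, 000, 011
Majority votes: 1111101

1111101


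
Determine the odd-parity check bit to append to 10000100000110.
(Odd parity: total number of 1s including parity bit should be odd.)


Number of 1s in data: 4
Parity bit: 1

1


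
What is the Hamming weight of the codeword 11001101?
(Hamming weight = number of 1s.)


Counting 1s in 11001101

5


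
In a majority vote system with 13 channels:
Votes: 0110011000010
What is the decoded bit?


Ones: 5 out of 13
Threshold: 7

0 (5/13 voted 1)


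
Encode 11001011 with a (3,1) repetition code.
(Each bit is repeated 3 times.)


Each bit -> 3 copies

111111000000111000111111


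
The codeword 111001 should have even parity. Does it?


Number of 1s: 4

Yes, parity is correct (4 ones)


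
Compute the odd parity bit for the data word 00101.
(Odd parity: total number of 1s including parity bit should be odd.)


Number of 1s in data: 2
Parity bit: 1

1


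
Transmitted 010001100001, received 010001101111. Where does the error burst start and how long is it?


XOR: 000000001110

Burst at position 8, length 3


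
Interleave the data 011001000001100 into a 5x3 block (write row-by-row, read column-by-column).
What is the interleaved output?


Matrix:
  011
  001
  000
  001
  100
Read columns: 000011000011010

000011000011010


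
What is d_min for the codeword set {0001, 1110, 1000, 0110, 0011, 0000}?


Comparing all pairs, minimum distance: 1
Can detect 0 errors, correct 0 errors

1


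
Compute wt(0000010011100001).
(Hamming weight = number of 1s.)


Counting 1s in 0000010011100001

5


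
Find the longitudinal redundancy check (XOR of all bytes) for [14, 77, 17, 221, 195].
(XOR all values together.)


XOR chain: 14 ^ 77 ^ 17 ^ 221 ^ 195 = 76

76


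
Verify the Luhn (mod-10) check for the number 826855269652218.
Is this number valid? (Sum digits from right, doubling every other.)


Luhn sum = 69
69 mod 10 = 9

Invalid (Luhn sum mod 10 = 9)


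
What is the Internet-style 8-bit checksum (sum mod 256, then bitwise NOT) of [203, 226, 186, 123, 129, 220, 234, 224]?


Sum = 1545 mod 256 = 9
Complement = 246

246


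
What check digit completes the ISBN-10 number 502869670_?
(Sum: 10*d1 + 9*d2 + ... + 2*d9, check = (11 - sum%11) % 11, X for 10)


Weighted sum: 248
248 mod 11 = 6

Check digit: 5


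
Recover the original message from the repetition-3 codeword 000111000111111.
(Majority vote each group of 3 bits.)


Groups: 000, 111, 000, 111, 111
Majority votes: 01011

01011


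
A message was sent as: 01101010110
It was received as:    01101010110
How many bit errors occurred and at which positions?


XOR: 00000000000

0 errors (received matches sent)


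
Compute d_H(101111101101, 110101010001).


XOR: 011010111100
Count of 1s: 7

7


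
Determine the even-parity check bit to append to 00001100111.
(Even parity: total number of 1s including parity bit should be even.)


Number of 1s in data: 5
Parity bit: 1

1


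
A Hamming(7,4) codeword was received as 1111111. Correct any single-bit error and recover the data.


Syndrome = 0: no error detected

Data: 1111 (no errors)


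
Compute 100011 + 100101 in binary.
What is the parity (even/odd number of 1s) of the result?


100011 = 35
100101 = 37
Sum = 72 = 1001000
1s count = 2

even parity (2 ones in 1001000)


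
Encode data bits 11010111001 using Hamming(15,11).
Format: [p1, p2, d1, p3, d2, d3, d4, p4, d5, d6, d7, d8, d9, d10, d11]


Parity bits: p1=1, p2=1, p3=0, p4=0

111010100111001


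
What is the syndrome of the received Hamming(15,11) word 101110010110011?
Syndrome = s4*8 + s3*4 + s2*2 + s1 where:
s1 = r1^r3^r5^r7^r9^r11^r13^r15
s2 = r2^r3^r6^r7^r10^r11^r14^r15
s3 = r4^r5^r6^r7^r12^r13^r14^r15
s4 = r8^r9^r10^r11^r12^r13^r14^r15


s1=1, s2=1, s3=0, s4=1

Syndrome = 11 (error at position 11)


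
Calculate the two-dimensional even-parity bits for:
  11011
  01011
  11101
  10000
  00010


Row parities: 01011
Column parities: 11111

Row P: 01011, Col P: 11111, Corner: 1


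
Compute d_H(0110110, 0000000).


XOR: 0110110
Count of 1s: 4

4


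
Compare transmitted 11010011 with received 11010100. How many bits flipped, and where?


XOR: 00000111

3 error(s) at position(s): 5, 6, 7


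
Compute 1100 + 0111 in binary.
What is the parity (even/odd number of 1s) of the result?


1100 = 12
0111 = 7
Sum = 19 = 10011
1s count = 3

odd parity (3 ones in 10011)


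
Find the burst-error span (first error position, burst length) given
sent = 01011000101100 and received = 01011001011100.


XOR: 00000001110000

Burst at position 7, length 3


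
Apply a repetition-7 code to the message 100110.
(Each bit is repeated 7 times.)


Each bit -> 7 copies

111111100000000000000111111111111110000000


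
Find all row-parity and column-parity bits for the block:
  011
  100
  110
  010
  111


Row parities: 01011
Column parities: 100

Row P: 01011, Col P: 100, Corner: 1


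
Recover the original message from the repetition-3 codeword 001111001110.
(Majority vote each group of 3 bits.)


Groups: 001, 111, 001, 110
Majority votes: 0101

0101


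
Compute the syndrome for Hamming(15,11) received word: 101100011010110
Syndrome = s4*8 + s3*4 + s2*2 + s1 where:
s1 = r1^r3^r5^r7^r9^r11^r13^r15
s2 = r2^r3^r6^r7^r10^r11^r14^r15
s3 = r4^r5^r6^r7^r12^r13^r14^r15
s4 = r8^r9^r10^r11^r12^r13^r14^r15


s1=1, s2=1, s3=1, s4=1

Syndrome = 15 (error at position 15)


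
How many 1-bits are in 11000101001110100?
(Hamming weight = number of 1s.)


Counting 1s in 11000101001110100

8


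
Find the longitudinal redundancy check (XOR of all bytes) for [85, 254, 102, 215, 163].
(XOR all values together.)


XOR chain: 85 ^ 254 ^ 102 ^ 215 ^ 163 = 185

185


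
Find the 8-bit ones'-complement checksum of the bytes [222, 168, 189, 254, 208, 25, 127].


Sum = 1193 mod 256 = 169
Complement = 86

86


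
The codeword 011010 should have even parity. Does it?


Number of 1s: 3

No, parity error (3 ones)


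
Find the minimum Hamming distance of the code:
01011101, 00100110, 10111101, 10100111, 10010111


Comparing all pairs, minimum distance: 2
Can detect 1 errors, correct 0 errors

2


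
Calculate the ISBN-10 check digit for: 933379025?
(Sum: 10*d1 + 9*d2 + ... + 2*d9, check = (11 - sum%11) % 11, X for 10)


Weighted sum: 265
265 mod 11 = 1

Check digit: X


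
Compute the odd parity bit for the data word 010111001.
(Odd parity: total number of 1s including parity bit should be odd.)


Number of 1s in data: 5
Parity bit: 0

0


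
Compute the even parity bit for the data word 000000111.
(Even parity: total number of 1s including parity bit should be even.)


Number of 1s in data: 3
Parity bit: 1

1


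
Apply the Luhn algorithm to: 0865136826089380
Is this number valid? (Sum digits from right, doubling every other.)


Luhn sum = 69
69 mod 10 = 9

Invalid (Luhn sum mod 10 = 9)


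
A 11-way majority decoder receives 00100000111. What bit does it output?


Ones: 4 out of 11
Threshold: 6

0 (4/11 voted 1)


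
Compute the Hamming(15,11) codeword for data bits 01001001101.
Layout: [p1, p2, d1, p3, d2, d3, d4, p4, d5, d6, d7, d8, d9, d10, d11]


Parity bits: p1=0, p2=1, p3=0, p4=0

010010001001101


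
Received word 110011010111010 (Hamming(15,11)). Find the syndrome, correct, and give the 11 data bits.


Syndrome = 11: error at position 11

Data: 01100101010 (corrected bit 11)


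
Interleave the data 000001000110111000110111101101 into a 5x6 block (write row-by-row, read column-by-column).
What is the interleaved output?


Matrix:
  000001
  000110
  111000
  110111
  101101
Read columns: 001110011000101010110101010011

001110011000101010110101010011


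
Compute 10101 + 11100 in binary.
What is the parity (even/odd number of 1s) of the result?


10101 = 21
11100 = 28
Sum = 49 = 110001
1s count = 3

odd parity (3 ones in 110001)


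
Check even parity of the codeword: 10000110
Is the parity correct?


Number of 1s: 3

No, parity error (3 ones)


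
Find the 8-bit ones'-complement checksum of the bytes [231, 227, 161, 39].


Sum = 658 mod 256 = 146
Complement = 109

109


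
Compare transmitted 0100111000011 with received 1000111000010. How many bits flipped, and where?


XOR: 1100000000001

3 error(s) at position(s): 0, 1, 12


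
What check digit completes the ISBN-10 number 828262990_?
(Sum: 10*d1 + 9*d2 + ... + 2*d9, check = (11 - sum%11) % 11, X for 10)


Weighted sum: 285
285 mod 11 = 10

Check digit: 1


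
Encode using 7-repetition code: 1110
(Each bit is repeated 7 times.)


Each bit -> 7 copies

1111111111111111111110000000


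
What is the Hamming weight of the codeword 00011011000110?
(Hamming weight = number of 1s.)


Counting 1s in 00011011000110

6


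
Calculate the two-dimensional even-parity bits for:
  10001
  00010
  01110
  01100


Row parities: 0110
Column parities: 10001

Row P: 0110, Col P: 10001, Corner: 0


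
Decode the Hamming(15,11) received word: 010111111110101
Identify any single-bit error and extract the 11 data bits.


Syndrome = 0: no error detected

Data: 01111110101 (no errors)


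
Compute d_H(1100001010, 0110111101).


XOR: 1010110111
Count of 1s: 7

7


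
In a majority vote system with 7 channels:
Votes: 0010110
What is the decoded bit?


Ones: 3 out of 7
Threshold: 4

0 (3/7 voted 1)


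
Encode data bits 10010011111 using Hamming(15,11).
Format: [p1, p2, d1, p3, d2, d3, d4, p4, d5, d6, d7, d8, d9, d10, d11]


Parity bits: p1=1, p2=1, p3=1, p4=1

111100110011111


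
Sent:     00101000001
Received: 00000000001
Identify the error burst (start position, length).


XOR: 00101000000

Burst at position 2, length 3


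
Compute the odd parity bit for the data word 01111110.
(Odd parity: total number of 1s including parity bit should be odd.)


Number of 1s in data: 6
Parity bit: 1

1


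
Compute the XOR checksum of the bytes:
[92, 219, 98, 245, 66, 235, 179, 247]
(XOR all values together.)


XOR chain: 92 ^ 219 ^ 98 ^ 245 ^ 66 ^ 235 ^ 179 ^ 247 = 253

253


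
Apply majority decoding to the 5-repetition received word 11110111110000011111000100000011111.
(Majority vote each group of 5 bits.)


Groups: 11110, 11111, 00000, 11111, 00010, 00000, 11111
Majority votes: 1101001

1101001


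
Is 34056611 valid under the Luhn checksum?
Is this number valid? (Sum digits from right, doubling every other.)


Luhn sum = 27
27 mod 10 = 7

Invalid (Luhn sum mod 10 = 7)


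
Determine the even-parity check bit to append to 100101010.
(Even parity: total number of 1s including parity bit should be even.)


Number of 1s in data: 4
Parity bit: 0

0


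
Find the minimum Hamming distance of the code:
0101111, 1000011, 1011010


Comparing all pairs, minimum distance: 3
Can detect 2 errors, correct 1 errors

3


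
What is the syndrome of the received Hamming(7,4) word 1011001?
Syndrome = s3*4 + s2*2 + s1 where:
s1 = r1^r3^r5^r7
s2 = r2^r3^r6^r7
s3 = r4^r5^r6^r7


s1=1, s2=0, s3=0

Syndrome = 1 (error at position 1)


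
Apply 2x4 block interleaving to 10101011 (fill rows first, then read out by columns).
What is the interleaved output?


Matrix:
  1010
  1011
Read columns: 11001101

11001101


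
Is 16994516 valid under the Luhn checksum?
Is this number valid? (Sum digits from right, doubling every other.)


Luhn sum = 47
47 mod 10 = 7

Invalid (Luhn sum mod 10 = 7)


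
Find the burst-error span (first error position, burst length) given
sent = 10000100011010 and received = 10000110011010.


XOR: 00000010000000

Burst at position 6, length 1


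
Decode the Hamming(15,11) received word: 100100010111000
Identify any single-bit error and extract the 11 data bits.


Syndrome = 0: no error detected

Data: 00000111000 (no errors)


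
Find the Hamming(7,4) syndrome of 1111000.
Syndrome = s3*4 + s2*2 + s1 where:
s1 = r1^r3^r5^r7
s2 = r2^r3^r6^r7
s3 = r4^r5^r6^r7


s1=0, s2=0, s3=1

Syndrome = 4 (error at position 4)


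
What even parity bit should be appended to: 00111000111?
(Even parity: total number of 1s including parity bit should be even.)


Number of 1s in data: 6
Parity bit: 0

0


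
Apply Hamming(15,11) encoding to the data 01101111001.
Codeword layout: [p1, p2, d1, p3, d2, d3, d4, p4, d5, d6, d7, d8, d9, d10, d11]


Parity bits: p1=0, p2=0, p3=0, p4=1

000011011111001


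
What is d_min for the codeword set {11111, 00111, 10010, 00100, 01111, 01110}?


Comparing all pairs, minimum distance: 1
Can detect 0 errors, correct 0 errors

1


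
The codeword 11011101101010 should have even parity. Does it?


Number of 1s: 9

No, parity error (9 ones)


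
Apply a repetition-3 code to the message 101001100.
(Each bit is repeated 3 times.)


Each bit -> 3 copies

111000111000000111111000000


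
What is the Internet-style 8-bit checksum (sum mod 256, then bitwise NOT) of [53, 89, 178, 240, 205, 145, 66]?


Sum = 976 mod 256 = 208
Complement = 47

47


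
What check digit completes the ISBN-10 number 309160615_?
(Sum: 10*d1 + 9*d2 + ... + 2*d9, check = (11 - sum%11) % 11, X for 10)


Weighted sum: 182
182 mod 11 = 6

Check digit: 5


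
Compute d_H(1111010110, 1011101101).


XOR: 0100111011
Count of 1s: 6

6


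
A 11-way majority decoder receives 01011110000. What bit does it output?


Ones: 5 out of 11
Threshold: 6

0 (5/11 voted 1)


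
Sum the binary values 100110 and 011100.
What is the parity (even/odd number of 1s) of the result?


100110 = 38
011100 = 28
Sum = 66 = 1000010
1s count = 2

even parity (2 ones in 1000010)


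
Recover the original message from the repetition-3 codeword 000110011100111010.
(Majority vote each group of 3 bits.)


Groups: 000, 110, 011, 100, 111, 010
Majority votes: 011010

011010


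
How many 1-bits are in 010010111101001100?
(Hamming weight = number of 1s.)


Counting 1s in 010010111101001100

9


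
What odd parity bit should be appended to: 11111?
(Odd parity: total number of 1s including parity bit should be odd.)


Number of 1s in data: 5
Parity bit: 0

0


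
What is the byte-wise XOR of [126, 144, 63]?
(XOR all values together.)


XOR chain: 126 ^ 144 ^ 63 = 209

209


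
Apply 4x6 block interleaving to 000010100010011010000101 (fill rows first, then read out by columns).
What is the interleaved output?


Matrix:
  000010
  100010
  011010
  000101
Read columns: 010000100010000111100001

010000100010000111100001


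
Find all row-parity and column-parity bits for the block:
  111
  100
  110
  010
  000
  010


Row parities: 110101
Column parities: 101

Row P: 110101, Col P: 101, Corner: 0


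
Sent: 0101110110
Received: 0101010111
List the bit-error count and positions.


XOR: 0000100001

2 error(s) at position(s): 4, 9


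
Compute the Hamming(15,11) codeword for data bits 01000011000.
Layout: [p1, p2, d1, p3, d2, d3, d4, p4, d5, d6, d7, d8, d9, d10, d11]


Parity bits: p1=0, p2=1, p3=0, p4=0

010010000011000


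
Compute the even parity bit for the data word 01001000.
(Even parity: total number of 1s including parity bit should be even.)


Number of 1s in data: 2
Parity bit: 0

0


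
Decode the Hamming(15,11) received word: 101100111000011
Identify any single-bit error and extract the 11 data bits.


Syndrome = 1: error at position 1

Data: 10011000011 (corrected bit 1)


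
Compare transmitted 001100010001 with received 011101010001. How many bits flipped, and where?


XOR: 010001000000

2 error(s) at position(s): 1, 5


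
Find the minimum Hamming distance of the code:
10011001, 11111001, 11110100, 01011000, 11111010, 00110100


Comparing all pairs, minimum distance: 2
Can detect 1 errors, correct 0 errors

2


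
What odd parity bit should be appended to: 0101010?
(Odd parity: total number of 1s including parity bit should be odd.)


Number of 1s in data: 3
Parity bit: 0

0


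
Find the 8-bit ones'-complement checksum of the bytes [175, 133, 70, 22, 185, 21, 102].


Sum = 708 mod 256 = 196
Complement = 59

59


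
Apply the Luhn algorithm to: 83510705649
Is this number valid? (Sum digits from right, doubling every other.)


Luhn sum = 50
50 mod 10 = 0

Valid (Luhn sum mod 10 = 0)


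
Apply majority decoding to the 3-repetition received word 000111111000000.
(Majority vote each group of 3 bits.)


Groups: 000, 111, 111, 000, 000
Majority votes: 01100

01100


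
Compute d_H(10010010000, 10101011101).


XOR: 00111001101
Count of 1s: 6

6


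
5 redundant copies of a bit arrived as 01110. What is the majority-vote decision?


Ones: 3 out of 5
Threshold: 3

1 (3/5 voted 1)


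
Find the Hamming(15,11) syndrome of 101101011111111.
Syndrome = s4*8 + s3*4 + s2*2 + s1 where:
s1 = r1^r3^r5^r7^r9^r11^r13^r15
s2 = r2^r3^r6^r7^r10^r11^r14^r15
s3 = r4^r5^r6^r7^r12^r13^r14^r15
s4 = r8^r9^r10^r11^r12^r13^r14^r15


s1=0, s2=0, s3=0, s4=0

Syndrome = 0 (no error)


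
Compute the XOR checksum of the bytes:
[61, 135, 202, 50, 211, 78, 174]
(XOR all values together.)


XOR chain: 61 ^ 135 ^ 202 ^ 50 ^ 211 ^ 78 ^ 174 = 113

113


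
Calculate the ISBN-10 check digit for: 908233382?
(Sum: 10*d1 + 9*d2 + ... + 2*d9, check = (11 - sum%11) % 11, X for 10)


Weighted sum: 241
241 mod 11 = 10

Check digit: 1


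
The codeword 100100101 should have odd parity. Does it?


Number of 1s: 4

No, parity error (4 ones)


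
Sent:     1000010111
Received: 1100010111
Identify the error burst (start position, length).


XOR: 0100000000

Burst at position 1, length 1


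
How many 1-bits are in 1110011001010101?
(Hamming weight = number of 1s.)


Counting 1s in 1110011001010101

9


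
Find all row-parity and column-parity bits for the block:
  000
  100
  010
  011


Row parities: 0110
Column parities: 101

Row P: 0110, Col P: 101, Corner: 0


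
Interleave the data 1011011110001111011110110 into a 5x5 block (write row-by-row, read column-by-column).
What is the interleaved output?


Matrix:
  10110
  11110
  00111
  10111
  10110
Read columns: 1101101000111111111100110

1101101000111111111100110


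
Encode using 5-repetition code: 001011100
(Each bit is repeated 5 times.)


Each bit -> 5 copies

000000000011111000001111111111111110000000000


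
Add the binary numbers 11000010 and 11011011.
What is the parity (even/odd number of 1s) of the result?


11000010 = 194
11011011 = 219
Sum = 413 = 110011101
1s count = 6

even parity (6 ones in 110011101)


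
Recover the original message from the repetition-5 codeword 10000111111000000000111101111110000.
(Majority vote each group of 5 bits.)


Groups: 10000, 11111, 10000, 00000, 11110, 11111, 10000
Majority votes: 0100110

0100110


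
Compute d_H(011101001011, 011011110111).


XOR: 000110111100
Count of 1s: 6

6


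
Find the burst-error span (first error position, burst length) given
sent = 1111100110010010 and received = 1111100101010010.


XOR: 0000000011000000

Burst at position 8, length 2


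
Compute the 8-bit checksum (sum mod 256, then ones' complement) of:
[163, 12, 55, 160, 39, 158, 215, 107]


Sum = 909 mod 256 = 141
Complement = 114

114


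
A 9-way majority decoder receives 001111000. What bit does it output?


Ones: 4 out of 9
Threshold: 5

0 (4/9 voted 1)


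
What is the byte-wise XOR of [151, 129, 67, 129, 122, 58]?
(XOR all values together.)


XOR chain: 151 ^ 129 ^ 67 ^ 129 ^ 122 ^ 58 = 148

148


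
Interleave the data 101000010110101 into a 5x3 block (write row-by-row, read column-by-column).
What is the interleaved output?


Matrix:
  101
  000
  010
  110
  101
Read columns: 100110011010001

100110011010001


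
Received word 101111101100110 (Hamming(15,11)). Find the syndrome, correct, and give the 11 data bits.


Syndrome = 2: error at position 2

Data: 11111100110 (corrected bit 2)


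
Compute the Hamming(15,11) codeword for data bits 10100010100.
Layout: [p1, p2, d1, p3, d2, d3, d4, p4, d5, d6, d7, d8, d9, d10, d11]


Parity bits: p1=1, p2=1, p3=0, p4=0

111001000010100


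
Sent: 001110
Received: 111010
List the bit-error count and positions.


XOR: 110100

3 error(s) at position(s): 0, 1, 3


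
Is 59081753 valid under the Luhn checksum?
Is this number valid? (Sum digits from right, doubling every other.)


Luhn sum = 31
31 mod 10 = 1

Invalid (Luhn sum mod 10 = 1)


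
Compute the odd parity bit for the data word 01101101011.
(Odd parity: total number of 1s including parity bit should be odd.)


Number of 1s in data: 7
Parity bit: 0

0


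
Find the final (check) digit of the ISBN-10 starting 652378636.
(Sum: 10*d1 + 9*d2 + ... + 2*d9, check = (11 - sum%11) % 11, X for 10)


Weighted sum: 269
269 mod 11 = 5

Check digit: 6


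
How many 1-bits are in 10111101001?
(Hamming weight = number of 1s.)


Counting 1s in 10111101001

7


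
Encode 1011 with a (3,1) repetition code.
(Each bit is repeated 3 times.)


Each bit -> 3 copies

111000111111


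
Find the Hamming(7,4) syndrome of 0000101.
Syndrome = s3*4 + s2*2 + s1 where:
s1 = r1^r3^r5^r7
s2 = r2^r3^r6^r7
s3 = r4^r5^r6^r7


s1=0, s2=1, s3=0

Syndrome = 2 (error at position 2)


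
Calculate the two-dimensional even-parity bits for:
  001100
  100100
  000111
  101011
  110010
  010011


Row parities: 001011
Column parities: 100101

Row P: 001011, Col P: 100101, Corner: 1


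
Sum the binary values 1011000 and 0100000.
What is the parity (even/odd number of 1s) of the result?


1011000 = 88
0100000 = 32
Sum = 120 = 1111000
1s count = 4

even parity (4 ones in 1111000)


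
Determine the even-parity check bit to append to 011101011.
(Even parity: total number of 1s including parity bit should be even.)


Number of 1s in data: 6
Parity bit: 0

0


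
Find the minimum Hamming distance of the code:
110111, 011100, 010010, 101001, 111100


Comparing all pairs, minimum distance: 1
Can detect 0 errors, correct 0 errors

1


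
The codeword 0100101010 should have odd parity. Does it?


Number of 1s: 4

No, parity error (4 ones)


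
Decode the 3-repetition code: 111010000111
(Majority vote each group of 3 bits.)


Groups: 111, 010, 000, 111
Majority votes: 1001

1001


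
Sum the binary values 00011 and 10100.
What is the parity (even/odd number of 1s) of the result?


00011 = 3
10100 = 20
Sum = 23 = 10111
1s count = 4

even parity (4 ones in 10111)


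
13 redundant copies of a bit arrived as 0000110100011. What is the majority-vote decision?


Ones: 5 out of 13
Threshold: 7

0 (5/13 voted 1)


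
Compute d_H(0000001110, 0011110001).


XOR: 0011111111
Count of 1s: 8

8


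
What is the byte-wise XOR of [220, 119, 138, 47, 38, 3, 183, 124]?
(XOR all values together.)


XOR chain: 220 ^ 119 ^ 138 ^ 47 ^ 38 ^ 3 ^ 183 ^ 124 = 224

224


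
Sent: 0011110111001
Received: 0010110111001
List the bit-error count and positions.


XOR: 0001000000000

1 error(s) at position(s): 3


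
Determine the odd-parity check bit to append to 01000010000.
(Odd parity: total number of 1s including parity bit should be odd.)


Number of 1s in data: 2
Parity bit: 1

1


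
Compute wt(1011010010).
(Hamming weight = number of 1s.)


Counting 1s in 1011010010

5


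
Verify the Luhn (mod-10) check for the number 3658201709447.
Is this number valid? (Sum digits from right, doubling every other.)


Luhn sum = 54
54 mod 10 = 4

Invalid (Luhn sum mod 10 = 4)


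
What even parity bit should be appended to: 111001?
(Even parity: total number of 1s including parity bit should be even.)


Number of 1s in data: 4
Parity bit: 0

0


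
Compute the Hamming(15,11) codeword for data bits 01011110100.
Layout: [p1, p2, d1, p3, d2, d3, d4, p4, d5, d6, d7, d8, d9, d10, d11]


Parity bits: p1=1, p2=1, p3=1, p4=0

110110101110100


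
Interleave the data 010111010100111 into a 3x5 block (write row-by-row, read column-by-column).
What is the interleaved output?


Matrix:
  01011
  10101
  00111
Read columns: 010100011101111

010100011101111


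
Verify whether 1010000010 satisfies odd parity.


Number of 1s: 3

Yes, parity is correct (3 ones)


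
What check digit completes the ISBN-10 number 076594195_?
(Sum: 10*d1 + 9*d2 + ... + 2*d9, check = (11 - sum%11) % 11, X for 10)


Weighted sum: 261
261 mod 11 = 8

Check digit: 3


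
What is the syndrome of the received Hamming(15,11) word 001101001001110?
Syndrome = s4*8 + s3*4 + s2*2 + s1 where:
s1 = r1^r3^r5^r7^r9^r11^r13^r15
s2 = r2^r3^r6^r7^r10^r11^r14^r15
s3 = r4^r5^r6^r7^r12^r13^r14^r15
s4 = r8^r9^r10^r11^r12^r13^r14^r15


s1=1, s2=1, s3=1, s4=0

Syndrome = 7 (error at position 7)


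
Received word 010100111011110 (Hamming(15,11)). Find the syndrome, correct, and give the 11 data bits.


Syndrome = 4: error at position 4

Data: 00011011110 (corrected bit 4)


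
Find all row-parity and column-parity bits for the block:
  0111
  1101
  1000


Row parities: 111
Column parities: 0010

Row P: 111, Col P: 0010, Corner: 1


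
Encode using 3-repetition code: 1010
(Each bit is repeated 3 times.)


Each bit -> 3 copies

111000111000


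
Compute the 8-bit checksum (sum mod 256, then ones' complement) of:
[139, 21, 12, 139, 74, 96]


Sum = 481 mod 256 = 225
Complement = 30

30


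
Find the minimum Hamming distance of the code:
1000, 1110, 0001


Comparing all pairs, minimum distance: 2
Can detect 1 errors, correct 0 errors

2


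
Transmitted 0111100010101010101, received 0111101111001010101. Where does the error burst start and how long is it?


XOR: 0000001101100000000

Burst at position 6, length 5


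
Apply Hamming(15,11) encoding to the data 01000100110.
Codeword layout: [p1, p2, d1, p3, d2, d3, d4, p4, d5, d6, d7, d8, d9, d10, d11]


Parity bits: p1=0, p2=0, p3=1, p4=1

000110010100110


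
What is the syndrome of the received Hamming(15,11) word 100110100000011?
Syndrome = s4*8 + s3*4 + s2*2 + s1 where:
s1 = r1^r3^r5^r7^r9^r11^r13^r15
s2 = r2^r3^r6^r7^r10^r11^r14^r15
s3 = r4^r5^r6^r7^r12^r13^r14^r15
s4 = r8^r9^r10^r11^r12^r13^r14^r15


s1=0, s2=1, s3=1, s4=0

Syndrome = 6 (error at position 6)


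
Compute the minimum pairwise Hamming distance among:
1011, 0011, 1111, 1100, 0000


Comparing all pairs, minimum distance: 1
Can detect 0 errors, correct 0 errors

1


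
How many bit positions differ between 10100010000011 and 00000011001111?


XOR: 10100001001100
Count of 1s: 5

5


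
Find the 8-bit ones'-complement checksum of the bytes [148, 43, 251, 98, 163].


Sum = 703 mod 256 = 191
Complement = 64

64


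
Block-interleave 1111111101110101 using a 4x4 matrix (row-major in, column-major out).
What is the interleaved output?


Matrix:
  1111
  1111
  0111
  0101
Read columns: 1100111111101111

1100111111101111


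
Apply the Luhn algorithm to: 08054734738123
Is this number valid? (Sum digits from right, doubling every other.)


Luhn sum = 61
61 mod 10 = 1

Invalid (Luhn sum mod 10 = 1)


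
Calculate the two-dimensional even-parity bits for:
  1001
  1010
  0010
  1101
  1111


Row parities: 00110
Column parities: 0011

Row P: 00110, Col P: 0011, Corner: 0


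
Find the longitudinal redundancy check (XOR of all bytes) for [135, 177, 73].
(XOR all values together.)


XOR chain: 135 ^ 177 ^ 73 = 127

127


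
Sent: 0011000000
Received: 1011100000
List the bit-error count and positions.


XOR: 1000100000

2 error(s) at position(s): 0, 4


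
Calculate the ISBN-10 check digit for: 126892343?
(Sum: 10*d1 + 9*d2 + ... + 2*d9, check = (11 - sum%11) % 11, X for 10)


Weighted sum: 226
226 mod 11 = 6

Check digit: 5


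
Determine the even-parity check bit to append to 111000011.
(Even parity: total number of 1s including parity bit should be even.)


Number of 1s in data: 5
Parity bit: 1

1


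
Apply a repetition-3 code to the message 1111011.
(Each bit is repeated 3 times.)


Each bit -> 3 copies

111111111111000111111


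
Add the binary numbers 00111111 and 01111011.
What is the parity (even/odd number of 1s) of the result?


00111111 = 63
01111011 = 123
Sum = 186 = 10111010
1s count = 5

odd parity (5 ones in 10111010)


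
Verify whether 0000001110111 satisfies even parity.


Number of 1s: 6

Yes, parity is correct (6 ones)


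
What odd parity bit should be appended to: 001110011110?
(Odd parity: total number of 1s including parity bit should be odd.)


Number of 1s in data: 7
Parity bit: 0

0


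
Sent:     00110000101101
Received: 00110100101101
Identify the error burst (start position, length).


XOR: 00000100000000

Burst at position 5, length 1


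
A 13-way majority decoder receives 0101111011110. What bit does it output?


Ones: 9 out of 13
Threshold: 7

1 (9/13 voted 1)


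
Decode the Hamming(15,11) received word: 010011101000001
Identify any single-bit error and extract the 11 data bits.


Syndrome = 0: no error detected

Data: 01111000001 (no errors)


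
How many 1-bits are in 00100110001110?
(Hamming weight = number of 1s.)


Counting 1s in 00100110001110

6


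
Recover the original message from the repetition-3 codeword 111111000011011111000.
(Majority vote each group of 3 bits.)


Groups: 111, 111, 000, 011, 011, 111, 000
Majority votes: 1101110

1101110


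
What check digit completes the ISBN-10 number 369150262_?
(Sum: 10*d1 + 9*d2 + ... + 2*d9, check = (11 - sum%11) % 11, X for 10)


Weighted sum: 223
223 mod 11 = 3

Check digit: 8


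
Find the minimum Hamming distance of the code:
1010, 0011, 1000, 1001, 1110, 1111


Comparing all pairs, minimum distance: 1
Can detect 0 errors, correct 0 errors

1


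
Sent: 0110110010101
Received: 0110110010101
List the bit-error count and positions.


XOR: 0000000000000

0 errors (received matches sent)


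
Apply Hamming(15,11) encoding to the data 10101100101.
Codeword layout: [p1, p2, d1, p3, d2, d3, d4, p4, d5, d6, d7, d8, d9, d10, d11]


Parity bits: p1=0, p2=0, p3=1, p4=0

001101001100101


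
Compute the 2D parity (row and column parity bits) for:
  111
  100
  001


Row parities: 111
Column parities: 010

Row P: 111, Col P: 010, Corner: 1


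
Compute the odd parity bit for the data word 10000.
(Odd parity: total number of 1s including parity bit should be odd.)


Number of 1s in data: 1
Parity bit: 0

0


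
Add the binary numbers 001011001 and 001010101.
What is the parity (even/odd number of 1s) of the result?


001011001 = 89
001010101 = 85
Sum = 174 = 10101110
1s count = 5

odd parity (5 ones in 10101110)


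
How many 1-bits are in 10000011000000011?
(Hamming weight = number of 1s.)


Counting 1s in 10000011000000011

5


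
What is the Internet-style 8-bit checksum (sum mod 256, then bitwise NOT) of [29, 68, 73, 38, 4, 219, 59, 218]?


Sum = 708 mod 256 = 196
Complement = 59

59


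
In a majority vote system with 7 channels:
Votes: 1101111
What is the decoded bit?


Ones: 6 out of 7
Threshold: 4

1 (6/7 voted 1)


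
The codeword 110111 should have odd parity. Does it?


Number of 1s: 5

Yes, parity is correct (5 ones)


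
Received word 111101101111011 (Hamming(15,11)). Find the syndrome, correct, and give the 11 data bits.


Syndrome = 0: no error detected

Data: 10111111011 (no errors)


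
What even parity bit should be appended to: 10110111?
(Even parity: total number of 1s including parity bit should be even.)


Number of 1s in data: 6
Parity bit: 0

0


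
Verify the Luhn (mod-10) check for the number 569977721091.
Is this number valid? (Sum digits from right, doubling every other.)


Luhn sum = 56
56 mod 10 = 6

Invalid (Luhn sum mod 10 = 6)


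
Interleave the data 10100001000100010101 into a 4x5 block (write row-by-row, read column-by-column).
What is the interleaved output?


Matrix:
  10100
  00100
  01000
  10101
Read columns: 10010010110100000001

10010010110100000001


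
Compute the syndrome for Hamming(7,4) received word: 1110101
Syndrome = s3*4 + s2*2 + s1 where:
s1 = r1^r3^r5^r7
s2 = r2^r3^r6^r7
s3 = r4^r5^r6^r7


s1=0, s2=1, s3=0

Syndrome = 2 (error at position 2)


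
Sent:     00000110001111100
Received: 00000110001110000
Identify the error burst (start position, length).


XOR: 00000000000001100

Burst at position 13, length 2


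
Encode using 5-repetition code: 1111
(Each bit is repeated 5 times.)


Each bit -> 5 copies

11111111111111111111


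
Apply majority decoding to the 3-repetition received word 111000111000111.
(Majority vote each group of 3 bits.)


Groups: 111, 000, 111, 000, 111
Majority votes: 10101

10101


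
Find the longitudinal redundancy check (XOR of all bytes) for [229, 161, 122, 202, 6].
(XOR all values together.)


XOR chain: 229 ^ 161 ^ 122 ^ 202 ^ 6 = 242

242


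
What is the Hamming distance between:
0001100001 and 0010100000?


XOR: 0011000001
Count of 1s: 3

3
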